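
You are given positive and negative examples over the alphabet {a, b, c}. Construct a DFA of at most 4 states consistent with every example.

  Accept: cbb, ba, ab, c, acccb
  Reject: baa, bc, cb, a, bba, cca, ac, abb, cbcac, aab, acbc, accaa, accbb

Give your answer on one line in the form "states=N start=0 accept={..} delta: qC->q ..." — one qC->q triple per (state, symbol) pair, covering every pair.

State merging on the prefix tree: take the shortest (then alphabetical) example prefix whose next move is undefined and point that move at state 0, else 1, else 2, ...; a target is out if some Accept/Reject pair would then sit in one state with the same input left (inseparable). If every existing state is out, open a new one.
a: 0a undefined. 0a->0: no, ab/aab meet in 0 with "b" left. Open state 1: 0a->1.
b: 0b undefined. 0b->0: no, ba/a meet in 1. 0b->1: ok.
c: 0c undefined. 0c->0: ok.
aa: 1a undefined. 1a->0: ok.
ab: 1b undefined. 1b->0: ok.
ac: 1c undefined. 1c->0: no, cbb/bc meet in 0. 1c->1: no, cbb/cbcac meet in 0. Open state 2: 1c->2.
acb: 2b undefined. 2b->0: no, cbb/acbc meet in 0. 2b->1: ok.
acc: 2c undefined. 2c->0: no, cbb/accaa meet in 0. 2c->1: no, acccb/baa meet in 1. 2c->2: no, cbb/accbb meet in 0. Open state 3: 2c->3.
acca: 3a undefined. 3a->0: ok.
accb: 3b undefined. 3b->0: ok.
accc: 3c undefined. 3c->0: no, acccb/baa meet in 1. 3c->1: ok.
cbca: 2a undefined. 2a->0: no, cbb/cbcac meet in 0. 2a->1: ok.
All examples now run through 4 states with every (state, symbol) defined. Accept strings end in {0}, Reject strings end in {1,2}; accept={0}.

states=4 start=0 accept={0} delta: 0a->1 0b->1 0c->0 1a->0 1b->0 1c->2 2a->1 2b->1 2c->3 3a->0 3b->0 3c->1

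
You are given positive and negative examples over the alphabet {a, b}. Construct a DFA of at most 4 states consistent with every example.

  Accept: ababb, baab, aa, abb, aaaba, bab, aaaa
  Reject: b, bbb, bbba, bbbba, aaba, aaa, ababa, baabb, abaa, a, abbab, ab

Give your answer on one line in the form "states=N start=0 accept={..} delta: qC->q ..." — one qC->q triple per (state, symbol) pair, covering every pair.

states=4 start=0 accept={0} delta: 0a->1 0b->2 1a->0 1b->3 2a->2 2b->0 3a->0 3b->0

Fold the examples into a partial DFA from state 0: repeatedly fix the first undefined (state, symbol) met by the shortest-then-alphabetical prefix, trying targets in increasing order and rejecting any under which an Accept and a Reject string meet in one state with the same remainder; add a state when all current targets are rejected. Accepting states are where Accept strings end.
a: 0a undefined. 0a->0: no, aa/aaa meet in 0. Open state 1: 0a->1.
b: 0b undefined. 0b->0: no, bab/ab meet in 1 with "b" left. 0b->1: no, abb/bbb meet in 1 with "bb" left. Open state 2: 0b->2.
aa: 1a undefined. 1a->0: ok.
ab: 1b undefined. 1b->0: no, ababb/b meet in 2. 1b->1: no, abb/aaa meet in 1. 1b->2: no, aaaba/aaba meet in 2 with "a" left. Open state 3: 1b->3.
ba: 2a undefined. 2a->0: no, baab/ab meet in 3. 2a->1: no, baab/b meet in 2. 2a->2: ok.
bb: 2b undefined. 2b->0: ok.
aba: 3a undefined. 3a->0: ok.
abb: 3b undefined. 3b->0: ok.
All examples now run through 4 states with every (state, symbol) defined. Accept strings end in {0}, Reject strings end in {1,2,3}; accept={0}.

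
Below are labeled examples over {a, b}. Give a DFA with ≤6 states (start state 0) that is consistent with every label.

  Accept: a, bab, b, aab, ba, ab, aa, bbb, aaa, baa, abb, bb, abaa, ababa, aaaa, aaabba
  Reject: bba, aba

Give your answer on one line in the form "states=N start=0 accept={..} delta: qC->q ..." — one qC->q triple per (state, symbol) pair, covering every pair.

states=4 start=0 accept={0,1,2} delta: 0a->1 0b->1 1a->0 1b->2 2a->3 2b->0 3a->0 3b->0

Fold the examples into a partial DFA from state 0: repeatedly fix the first undefined (state, symbol) met by the shortest-then-alphabetical prefix, trying targets in increasing order and rejecting any under which an Accept and a Reject string meet in one state with the same remainder; add a state when all current targets are rejected. Accepting states are where Accept strings end.
a: 0a undefined. 0a->0: no, ba/aba meet in 0 with "ba" left. Open state 1: 0a->1.
b: 0b undefined. 0b->0: no, a/bba meet in 1. 0b->1: ok.
aa: 1a undefined. 1a->0: ok.
ab: 1b undefined. 1b->0: no, a/bba meet in 1. 1b->1: no, ba/bba meet in 0. Open state 2: 1b->2.
aba: 2a undefined. 2a->0: no, ba/bba meet in 0. 2a->1: no, a/bba meet in 1. 2a->2: no, ab/bba meet in 2. Open state 3: 2a->3.
abb: 2b undefined. 2b->0: ok.
abaa: 3a undefined. 3a->0: ok.
abab: 3b undefined. 3b->0: ok.
All examples now run through 4 states with every (state, symbol) defined. Accept strings end in {0,1,2}, Reject strings end in {3}; accept={0,1,2}.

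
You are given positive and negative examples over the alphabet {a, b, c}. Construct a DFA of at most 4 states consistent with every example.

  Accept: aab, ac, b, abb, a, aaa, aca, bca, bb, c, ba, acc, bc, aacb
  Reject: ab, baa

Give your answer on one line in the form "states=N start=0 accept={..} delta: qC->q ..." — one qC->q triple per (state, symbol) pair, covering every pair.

State merging on the prefix tree: take the shortest (then alphabetical) example prefix whose next move is undefined and point that move at state 0, else 1, else 2, ...; a target is out if some Accept/Reject pair would then sit in one state with the same input left (inseparable). If every existing state is out, open a new one.
a: 0a undefined. 0a->0: no, aab/ab meet in 0 with "b" left. Open state 1: 0a->1.
b: 0b undefined. 0b->0: ok.
c: 0c undefined. 0c->0: ok.
aa: 1a undefined. 1a->0: no, aab/baa meet in 0. 1a->1: no, aab/ab meet in 1 with "b" left. Open state 2: 1a->2.
ab: 1b undefined. 1b->0: no, b/ab meet in 0. 1b->1: no, abb/ab meet in 1. 1b->2: ok.
ac: 1c undefined. 1c->0: ok.
aaa: 2a undefined. 2a->0: ok.
aab: 2b undefined. 2b->0: ok.
aac: 2c undefined. 2c->0: ok.
All examples now run through 3 states with every (state, symbol) defined. Accept strings end in {0,1}, Reject strings end in {2}; accept={0,1}.

states=3 start=0 accept={0,1} delta: 0a->1 0b->0 0c->0 1a->2 1b->2 1c->0 2a->0 2b->0 2c->0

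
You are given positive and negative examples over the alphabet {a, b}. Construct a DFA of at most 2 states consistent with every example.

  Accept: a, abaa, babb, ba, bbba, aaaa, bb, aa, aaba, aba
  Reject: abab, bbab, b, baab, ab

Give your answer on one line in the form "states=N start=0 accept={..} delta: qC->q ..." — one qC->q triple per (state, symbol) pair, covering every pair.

states=2 start=0 accept={0} delta: 0a->0 0b->1 1a->0 1b->0

Grow the machine one transition at a time. Run the examples from 0; the earliest place one falls off (shortest prefix, ties alphabetical) gets sent to the lowest-numbered state that keeps every Accept/Reject pair distinguishable — a pair clashes when both reach the same state with identical unread suffix — and to a fresh state only if none does.
a: 0a undefined. 0a->0: ok.
b: 0b undefined. 0b->0: no, a/abab meet in 0. Open state 1: 0b->1.
ba: 1a undefined. 1a->0: ok.
bb: 1b undefined. 1b->0: ok.
All examples now run through 2 states with every (state, symbol) defined. Accept strings end in {0}, Reject strings end in {1}; accept={0}.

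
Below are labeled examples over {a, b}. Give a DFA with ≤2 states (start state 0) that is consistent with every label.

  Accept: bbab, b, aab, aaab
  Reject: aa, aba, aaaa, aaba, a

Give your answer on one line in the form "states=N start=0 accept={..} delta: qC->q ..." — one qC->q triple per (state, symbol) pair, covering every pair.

Fold the examples into a partial DFA from state 0: repeatedly fix the first undefined (state, symbol) met by the shortest-then-alphabetical prefix, trying targets in increasing order and rejecting any under which an Accept and a Reject string meet in one state with the same remainder; add a state when all current targets are rejected. Accepting states are where Accept strings end.
a: 0a undefined. 0a->0: ok.
b: 0b undefined. 0b->0: no, bbab/aa meet in 0. Open state 1: 0b->1.
bb: 1b undefined. 1b->0: ok.
aba: 1a undefined. 1a->0: ok.
All examples now run through 2 states with every (state, symbol) defined. Accept strings end in {1}, Reject strings end in {0}; accept={1}.

states=2 start=0 accept={1} delta: 0a->0 0b->1 1a->0 1b->0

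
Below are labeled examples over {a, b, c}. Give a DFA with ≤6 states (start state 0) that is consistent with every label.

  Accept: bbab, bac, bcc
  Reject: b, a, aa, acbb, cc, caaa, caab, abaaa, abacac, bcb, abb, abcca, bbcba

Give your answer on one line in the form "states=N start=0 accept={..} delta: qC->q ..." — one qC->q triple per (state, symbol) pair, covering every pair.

Grow the machine one transition at a time. Run the examples from 0; the earliest place one falls off (shortest prefix, ties alphabetical) gets sent to the lowest-numbered state that keeps every Accept/Reject pair distinguishable — a pair clashes when both reach the same state with identical unread suffix — and to a fresh state only if none does.
a: 0a undefined. 0a->0: ok.
b: 0b undefined. 0b->0: no, bbab/b meet in 0. Open state 1: 0b->1.
c: 0c undefined. 0c->0: ok.
ba: 1a undefined. 1a->0: no, bac/a meet in 0. 1a->1: ok.
bb: 1b undefined. 1b->0: no, bbab/b meet in 1. 1b->1: no, bbab/b meet in 1. Open state 2: 1b->2.
bc: 1c undefined. 1c->0: no, bac/a meet in 0. 1c->1: no, bac/b meet in 1. 1c->2: no, bac/acbb meet in 2. Open state 3: 1c->3.
bba: 2a undefined. 2a->0: no, bbab/b meet in 1. 2a->1: no, bbab/acbb meet in 2. 2a->2: ok.
bbc: 2c undefined. 2c->0: ok.
bcb: 3b undefined. 3b->0: ok.
bcc: 3c undefined. 3c->0: no, bcc/a meet in 0. 3c->1: no, bcc/b meet in 1. 3c->2: no, bcc/acbb meet in 2. 3c->3: ok.
bbab: 2b undefined. 2b->0: no, bbab/a meet in 0. 2b->1: no, bbab/b meet in 1. 2b->2: no, bbab/acbb meet in 2. 2b->3: ok.
abaca: 3a undefined. 3a->0: ok.
All examples now run through 4 states with every (state, symbol) defined. Accept strings end in {3}, Reject strings end in {0,1,2}; accept={3}.

states=4 start=0 accept={3} delta: 0a->0 0b->1 0c->0 1a->1 1b->2 1c->3 2a->2 2b->3 2c->0 3a->0 3b->0 3c->3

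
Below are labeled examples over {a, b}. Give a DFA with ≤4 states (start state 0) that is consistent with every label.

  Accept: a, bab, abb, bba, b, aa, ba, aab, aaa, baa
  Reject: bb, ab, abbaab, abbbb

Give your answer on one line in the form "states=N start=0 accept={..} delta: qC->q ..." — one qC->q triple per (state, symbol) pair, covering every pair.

states=4 start=0 accept={0,1,3} delta: 0a->1 0b->1 1a->0 1b->2 2a->0 2b->3 3a->0 3b->1

Grow the machine one transition at a time. Run the examples from 0; the earliest place one falls off (shortest prefix, ties alphabetical) gets sent to the lowest-numbered state that keeps every Accept/Reject pair distinguishable — a pair clashes when both reach the same state with identical unread suffix — and to a fresh state only if none does.
a: 0a undefined. 0a->0: no, abb/bb meet in 0 with "bb" left. Open state 1: 0a->1.
b: 0b undefined. 0b->0: no, bab/ab meet in 1 with "b" left. 0b->1: ok.
aa: 1a undefined. 1a->0: ok.
ab: 1b undefined. 1b->0: no, a/abbbb meet in 1. 1b->1: no, a/bb meet in 1. Open state 2: 1b->2.
abb: 2b undefined. 2b->0: no, a/abbaab meet in 1. 2b->1: no, a/abbbb meet in 1. 2b->2: no, abb/bb meet in 2. Open state 3: 2b->3.
bba: 2a undefined. 2a->0: ok.
abba: 3a undefined. 3a->0: ok.
abbb: 3b undefined. 3b->0: no, a/abbbb meet in 1. 3b->1: ok.
All examples now run through 4 states with every (state, symbol) defined. Accept strings end in {0,1,3}, Reject strings end in {2}; accept={0,1,3}.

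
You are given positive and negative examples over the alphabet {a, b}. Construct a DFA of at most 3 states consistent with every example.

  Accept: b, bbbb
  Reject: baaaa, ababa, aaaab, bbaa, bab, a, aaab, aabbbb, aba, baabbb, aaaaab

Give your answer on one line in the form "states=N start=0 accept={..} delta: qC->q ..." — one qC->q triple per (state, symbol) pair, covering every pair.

states=2 start=0 accept={0} delta: 0a->1 0b->0 1a->1 1b->1

Grow the machine one transition at a time. Run the examples from 0; the earliest place one falls off (shortest prefix, ties alphabetical) gets sent to the lowest-numbered state that keeps every Accept/Reject pair distinguishable — a pair clashes when both reach the same state with identical unread suffix — and to a fresh state only if none does.
a: 0a undefined. 0a->0: no, b/aaaab meet in 0 with "b" left. Open state 1: 0a->1.
b: 0b undefined. 0b->0: ok.
aa: 1a undefined. 1a->0: no, b/baaaa meet in 0. 1a->1: ok.
ab: 1b undefined. 1b->0: no, b/aaaab meet in 0. 1b->1: ok.
All examples now run through 2 states with every (state, symbol) defined. Accept strings end in {0}, Reject strings end in {1}; accept={0}.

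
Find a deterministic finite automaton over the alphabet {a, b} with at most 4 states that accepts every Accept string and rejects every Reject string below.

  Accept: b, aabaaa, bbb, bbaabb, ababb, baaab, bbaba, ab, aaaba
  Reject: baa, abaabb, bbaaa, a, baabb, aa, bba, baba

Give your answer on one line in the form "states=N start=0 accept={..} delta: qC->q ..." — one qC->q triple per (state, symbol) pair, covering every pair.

Grow the machine one transition at a time. Run the examples from 0; the earliest place one falls off (shortest prefix, ties alphabetical) gets sent to the lowest-numbered state that keeps every Accept/Reject pair distinguishable — a pair clashes when both reach the same state with identical unread suffix — and to a fresh state only if none does.
a: 0a undefined. 0a->0: ok.
b: 0b undefined. 0b->0: no, b/baa meet in 0. Open state 1: 0b->1.
ba: 1a undefined. 1a->0: no, aabaaa/baa meet in 0. 1a->1: no, b/baa meet in 1. Open state 2: 1a->2.
bb: 1b undefined. 1b->0: no, bbaabb/bbaaa meet in 0. 1b->1: no, aabaaa/bbaaa meet in 2 with "aa" left. 1b->2: ok.
baa: 2a undefined. 2a->0: no, aabaaa/baa meet in 0. 2a->1: no, b/baa meet in 1. 2a->2: no, aabaaa/baa meet in 2. Open state 3: 2a->3.
bab: 2b undefined. 2b->0: no, bbb/a meet in 0. 2b->1: no, ababb/baba meet in 2. 2b->2: ok.
baaa: 3a undefined. 3a->0: no, aabaaa/bbaaa meet in 0. 3a->1: no, bbb/bbaaa meet in 2. 3a->2: ok.
baab: 3b undefined. 3b->0: no, b/abaabb meet in 1. 3b->1: no, aabaaa/abaabb meet in 2. 3b->2: no, aabaaa/abaabb meet in 2. 3b->3: ok.
All examples now run through 4 states with every (state, symbol) defined. Accept strings end in {1,2}, Reject strings end in {0,3}; accept={1,2}.

states=4 start=0 accept={1,2} delta: 0a->0 0b->1 1a->2 1b->2 2a->3 2b->2 3a->2 3b->3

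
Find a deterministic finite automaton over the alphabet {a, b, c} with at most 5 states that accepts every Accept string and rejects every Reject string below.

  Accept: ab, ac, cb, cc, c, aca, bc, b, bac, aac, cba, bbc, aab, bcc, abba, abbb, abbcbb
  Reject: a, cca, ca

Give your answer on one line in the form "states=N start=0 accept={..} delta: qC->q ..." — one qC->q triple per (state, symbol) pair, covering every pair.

Grow the machine one transition at a time. Run the examples from 0; the earliest place one falls off (shortest prefix, ties alphabetical) gets sent to the lowest-numbered state that keeps every Accept/Reject pair distinguishable — a pair clashes when both reach the same state with identical unread suffix — and to a fresh state only if none does.
a: 0a undefined. 0a->0: no, aca/ca meet in 0 with "ca" left. Open state 1: 0a->1.
b: 0b undefined. 0b->0: ok.
c: 0c undefined. 0c->0: no, cba/a meet in 1. 0c->1: no, c/a meet in 1. Open state 2: 0c->2.
aa: 1a undefined. 1a->0: ok.
ab: 1b undefined. 1b->0: no, abba/a meet in 1. 1b->1: no, ab/a meet in 1. 1b->2: ok.
ac: 1c undefined. 1c->0: no, aca/a meet in 1. 1c->1: no, ac/a meet in 1. 1c->2: no, aca/ca meet in 2 with "a" left. Open state 3: 1c->3.
ca: 2a undefined. 2a->0: no, b/ca meet in 0. 2a->1: ok.
cb: 2b undefined. 2b->0: no, cba/a meet in 1. 2b->1: no, cb/a meet in 1. 2b->2: no, cba/a meet in 1. 2b->3: ok.
cc: 2c undefined. 2c->0: ok.
aca: 3a undefined. 3a->0: ok.
abbb: 3b undefined. 3b->0: ok.
abbc: 3c undefined. 3c->0: ok.
All examples now run through 4 states with every (state, symbol) defined. Accept strings end in {0,2,3}, Reject strings end in {1}; accept={0,2,3}.

states=4 start=0 accept={0,2,3} delta: 0a->1 0b->0 0c->2 1a->0 1b->2 1c->3 2a->1 2b->3 2c->0 3a->0 3b->0 3c->0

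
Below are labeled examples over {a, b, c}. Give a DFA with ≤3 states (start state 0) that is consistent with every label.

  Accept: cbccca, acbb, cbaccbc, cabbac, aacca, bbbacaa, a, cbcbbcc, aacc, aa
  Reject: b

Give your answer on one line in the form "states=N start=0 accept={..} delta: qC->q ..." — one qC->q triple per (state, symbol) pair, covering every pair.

states=2 start=0 accept={0} delta: 0a->0 0b->1 0c->0 1a->0 1b->0 1c->0

Fold the examples into a partial DFA from state 0: repeatedly fix the first undefined (state, symbol) met by the shortest-then-alphabetical prefix, trying targets in increasing order and rejecting any under which an Accept and a Reject string meet in one state with the same remainder; add a state when all current targets are rejected. Accepting states are where Accept strings end.
a: 0a undefined. 0a->0: ok.
b: 0b undefined. 0b->0: no, a/b meet in 0. Open state 1: 0b->1.
c: 0c undefined. 0c->0: ok.
bb: 1b undefined. 1b->0: ok.
cba: 1a undefined. 1a->0: ok.
cbc: 1c undefined. 1c->0: ok.
All examples now run through 2 states with every (state, symbol) defined. Accept strings end in {0}, Reject strings end in {1}; accept={0}.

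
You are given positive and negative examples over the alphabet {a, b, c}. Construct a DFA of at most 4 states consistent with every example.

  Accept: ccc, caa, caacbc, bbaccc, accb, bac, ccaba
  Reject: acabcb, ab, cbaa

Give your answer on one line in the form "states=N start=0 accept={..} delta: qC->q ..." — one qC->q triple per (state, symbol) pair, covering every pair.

states=3 start=0 accept={1,2} delta: 0a->0 0b->0 0c->1 1a->1 1b->0 1c->2 2a->2 2b->1 2c->1

Grow the machine one transition at a time. Run the examples from 0; the earliest place one falls off (shortest prefix, ties alphabetical) gets sent to the lowest-numbered state that keeps every Accept/Reject pair distinguishable — a pair clashes when both reach the same state with identical unread suffix — and to a fresh state only if none does.
a: 0a undefined. 0a->0: ok.
b: 0b undefined. 0b->0: ok.
c: 0c undefined. 0c->0: no, ccc/acabcb meet in 0. Open state 1: 0c->1.
ca: 1a undefined. 1a->0: no, caa/ab meet in 0. 1a->1: ok.
cb: 1b undefined. 1b->0: ok.
cc: 1c undefined. 1c->0: no, accb/acabcb meet in 0. 1c->1: no, accb/acabcb meet in 0. Open state 2: 1c->2.
cca: 2a undefined. 2a->0: no, ccaba/acabcb meet in 0. 2a->1: no, ccaba/acabcb meet in 0. 2a->2: ok.
ccc: 2c undefined. 2c->0: no, ccc/acabcb meet in 0. 2c->1: ok.
accb: 2b undefined. 2b->0: no, accb/acabcb meet in 0. 2b->1: ok.
All examples now run through 3 states with every (state, symbol) defined. Accept strings end in {1,2}, Reject strings end in {0}; accept={1,2}.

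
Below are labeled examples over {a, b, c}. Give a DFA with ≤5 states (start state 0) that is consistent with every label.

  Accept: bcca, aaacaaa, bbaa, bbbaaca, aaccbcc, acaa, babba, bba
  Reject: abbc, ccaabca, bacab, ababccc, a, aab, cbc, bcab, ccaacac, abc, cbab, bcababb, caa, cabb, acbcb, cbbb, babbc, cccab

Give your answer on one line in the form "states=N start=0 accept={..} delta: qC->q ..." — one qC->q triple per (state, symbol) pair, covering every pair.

states=5 start=0 accept={4} delta: 0a->1 0b->1 0c->0 1a->0 1b->2 1c->3 2a->4 2b->2 2c->0 3a->2 3b->0 3c->4 4a->4 4b->0 4c->2

Fold the examples into a partial DFA from state 0: repeatedly fix the first undefined (state, symbol) met by the shortest-then-alphabetical prefix, trying targets in increasing order and rejecting any under which an Accept and a Reject string meet in one state with the same remainder; add a state when all current targets are rejected. Accepting states are where Accept strings end.
a: 0a undefined. 0a->0: no, acaa/caa meet in 0 with "caa" left. Open state 1: 0a->1.
b: 0b undefined. 0b->0: no, bba/a meet in 1. 0b->1: ok.
c: 0c undefined. 0c->0: ok.
aa: 1a undefined. 1a->0: ok.
ab: 1b undefined. 1b->0: no, bbaa/bacab meet in 0. 1b->1: no, bbaa/bacab meet in 1. Open state 2: 1b->2.
ac: 1c undefined. 1c->0: no, bcca/ccaabca meet in 1. 1c->1: no, bcca/ccaabca meet in 0. 1c->2: no, aaccbcc/abc meet in 2 with "c" left. Open state 3: 1c->3.
aba: 2a undefined. 2a->0: no, bbaa/a meet in 1. 2a->1: no, bbaa/caa meet in 0. 2a->2: no, bbaa/bacab meet in 2. 2a->3: no, bbaa/ccaabca meet in 3 with "a" left. Open state 4: 2a->4.
abb: 2b undefined. 2b->0: no, bbbaaca/a meet in 1. 2b->1: no, bbbaaca/ccaabca meet in 3 with "a" left. 2b->2: ok.
abc: 2c undefined. 2c->0: ok.
aca: 3a undefined. 3a->0: no, aaacaaa/abbc meet in 0. 3a->1: no, aaacaaa/ccaabca meet in 1. 3a->2: ok.
acb: 3b undefined. 3b->0: ok.
bcc: 3c undefined. 3c->0: no, bcca/a meet in 1. 3c->1: no, bcca/abbc meet in 0. 3c->2: no, aaccbcc/ccaabca meet in 2. 3c->3: no, bcca/ccaabca meet in 2. 3c->4: ok.
abab: 4b undefined. 4b->0: ok.
bbaa: 4a undefined. 4a->0: no, bcca/abbc meet in 0. 4a->1: no, bcca/a meet in 1. 4a->2: no, bcca/ccaabca meet in 2. 4a->3: no, bcca/cbc meet in 3. 4a->4: ok.
bbbaac: 4c undefined. 4c->0: no, bbbaaca/a meet in 1. 4c->1: no, bbbaaca/abbc meet in 0. 4c->2: ok.
All examples now run through 5 states with every (state, symbol) defined. Accept strings end in {4}, Reject strings end in {0,1,2,3}; accept={4}.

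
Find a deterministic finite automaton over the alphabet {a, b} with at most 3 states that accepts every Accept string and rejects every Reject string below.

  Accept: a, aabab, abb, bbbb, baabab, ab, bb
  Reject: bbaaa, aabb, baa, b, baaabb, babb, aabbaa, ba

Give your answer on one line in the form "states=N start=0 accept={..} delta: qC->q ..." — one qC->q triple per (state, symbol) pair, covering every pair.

states=3 start=0 accept={0,1} delta: 0a->1 0b->2 1a->2 1b->1 2a->2 2b->0

Grow the machine one transition at a time. Run the examples from 0; the earliest place one falls off (shortest prefix, ties alphabetical) gets sent to the lowest-numbered state that keeps every Accept/Reject pair distinguishable — a pair clashes when both reach the same state with identical unread suffix — and to a fresh state only if none does.
a: 0a undefined. 0a->0: no, abb/aabb meet in 0 with "bb" left. Open state 1: 0a->1.
b: 0b undefined. 0b->0: no, a/ba meet in 1. 0b->1: no, a/b meet in 1. Open state 2: 0b->2.
aa: 1a undefined. 1a->0: no, bb/aabb meet in 2 with "b" left. 1a->1: no, abb/aabb meet in 1 with "bb" left. 1a->2: ok.
ab: 1b undefined. 1b->0: no, abb/b meet in 2. 1b->1: ok.
ba: 2a undefined. 2a->0: no, a/baa meet in 1. 2a->1: no, a/baaabb meet in 1. 2a->2: ok.
bb: 2b undefined. 2b->0: ok.
All examples now run through 3 states with every (state, symbol) defined. Accept strings end in {0,1}, Reject strings end in {2}; accept={0,1}.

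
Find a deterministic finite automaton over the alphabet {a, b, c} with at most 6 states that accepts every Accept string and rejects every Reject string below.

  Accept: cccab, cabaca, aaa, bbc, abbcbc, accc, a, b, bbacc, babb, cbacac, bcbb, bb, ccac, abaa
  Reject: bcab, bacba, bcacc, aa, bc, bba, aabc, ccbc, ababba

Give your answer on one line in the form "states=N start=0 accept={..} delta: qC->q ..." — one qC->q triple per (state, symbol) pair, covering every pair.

Fold the examples into a partial DFA from state 0: repeatedly fix the first undefined (state, symbol) met by the shortest-then-alphabetical prefix, trying targets in increasing order and rejecting any under which an Accept and a Reject string meet in one state with the same remainder; add a state when all current targets are rejected. Accepting states are where Accept strings end.
a: 0a undefined. 0a->0: no, aaa/aa meet in 0. Open state 1: 0a->1.
b: 0b undefined. 0b->0: no, bbc/bc meet in 0 with "c" left. 0b->1: ok.
c: 0c undefined. 0c->0: no, ccac/bc meet in 1 with "c" left. 0c->1: ok.
aa: 1a undefined. 1a->0: no, cabaca/aa meet in 0. 1a->1: no, aaa/aa meet in 1. Open state 2: 1a->2.
ab: 1b undefined. 1b->0: no, bbc/bba meet in 1. 1b->1: no, bbc/bc meet in 1 with "c" left. 1b->2: no, aaa/bba meet in 2 with "a" left. Open state 3: 1b->3.
ac: 1c undefined. 1c->0: no, accc/bc meet in 0. 1c->1: no, cccab/bcab meet in 2 with "b" left. 1c->2: ok.
aaa: 2a undefined. 2a->0: no, a/bcab meet in 1. 2a->1: no, bb/bcab meet in 3. 2a->2: no, aaa/aa meet in 2. 2a->3: ok.
aab: 2b undefined. 2b->0: no, a/aabc meet in 1. 2b->1: ok.
aba: 3a undefined. 3a->0: no, bbacc/aa meet in 2. 3a->1: no, a/bba meet in 1. 3a->2: ok.
abb: 3b undefined. 3b->0: ok.
acc: 2c undefined. 2c->0: no, cbacac/bacba meet in 2. 2c->1: no, cabaca/bacba meet in 2. 2c->2: no, cccab/bcab meet in 0. 2c->3: no, cccab/bacba meet in 1. Open state 4: 2c->4.
bbc: 3c undefined. 3c->0: no, bbc/bcab meet in 0. 3c->1: ok.
accc: 4c undefined. 4c->0: no, accc/bcab meet in 0. 4c->1: ok.
bacb: 4b undefined. 4b->0: no, bbc/bacba meet in 1. 4b->1: ok.
ccca: 4a undefined. 4a->0: no, cabaca/bcab meet in 0. 4a->1: no, cbacac/bacba meet in 2. 4a->2: no, cabaca/bacba meet in 2. 4a->3: no, cccab/bcab meet in 0. 4a->4: ok.
All examples now run through 5 states with every (state, symbol) defined. Accept strings end in {1,3,4}, Reject strings end in {0,2}; accept={1,3,4}.

states=5 start=0 accept={1,3,4} delta: 0a->1 0b->1 0c->1 1a->2 1b->3 1c->2 2a->3 2b->1 2c->4 3a->2 3b->0 3c->1 4a->4 4b->1 4c->1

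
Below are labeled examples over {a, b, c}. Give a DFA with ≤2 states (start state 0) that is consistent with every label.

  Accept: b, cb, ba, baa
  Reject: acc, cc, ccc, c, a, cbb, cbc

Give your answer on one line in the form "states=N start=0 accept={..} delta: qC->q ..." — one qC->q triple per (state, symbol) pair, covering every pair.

Fold the examples into a partial DFA from state 0: repeatedly fix the first undefined (state, symbol) met by the shortest-then-alphabetical prefix, trying targets in increasing order and rejecting any under which an Accept and a Reject string meet in one state with the same remainder; add a state when all current targets are rejected. Accepting states are where Accept strings end.
a: 0a undefined. 0a->0: ok.
b: 0b undefined. 0b->0: no, b/a meet in 0. Open state 1: 0b->1.
c: 0c undefined. 0c->0: ok.
ba: 1a undefined. 1a->0: no, ba/acc meet in 0. 1a->1: ok.
cbb: 1b undefined. 1b->0: ok.
cbc: 1c undefined. 1c->0: ok.
All examples now run through 2 states with every (state, symbol) defined. Accept strings end in {1}, Reject strings end in {0}; accept={1}.

states=2 start=0 accept={1} delta: 0a->0 0b->1 0c->0 1a->1 1b->0 1c->0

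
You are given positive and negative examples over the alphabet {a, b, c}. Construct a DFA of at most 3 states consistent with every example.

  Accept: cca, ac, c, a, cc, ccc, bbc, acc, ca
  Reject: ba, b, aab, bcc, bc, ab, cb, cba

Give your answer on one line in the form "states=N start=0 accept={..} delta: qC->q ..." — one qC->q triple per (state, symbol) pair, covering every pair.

states=2 start=0 accept={0} delta: 0a->0 0b->1 0c->0 1a->1 1b->0 1c->1

State merging on the prefix tree: take the shortest (then alphabetical) example prefix whose next move is undefined and point that move at state 0, else 1, else 2, ...; a target is out if some Accept/Reject pair would then sit in one state with the same input left (inseparable). If every existing state is out, open a new one.
a: 0a undefined. 0a->0: ok.
b: 0b undefined. 0b->0: no, ac/bc meet in 0 with "c" left. Open state 1: 0b->1.
c: 0c undefined. 0c->0: ok.
ba: 1a undefined. 1a->0: no, cca/ba meet in 0. 1a->1: ok.
bb: 1b undefined. 1b->0: ok.
bc: 1c undefined. 1c->0: no, cca/bcc meet in 0. 1c->1: ok.
All examples now run through 2 states with every (state, symbol) defined. Accept strings end in {0}, Reject strings end in {1}; accept={0}.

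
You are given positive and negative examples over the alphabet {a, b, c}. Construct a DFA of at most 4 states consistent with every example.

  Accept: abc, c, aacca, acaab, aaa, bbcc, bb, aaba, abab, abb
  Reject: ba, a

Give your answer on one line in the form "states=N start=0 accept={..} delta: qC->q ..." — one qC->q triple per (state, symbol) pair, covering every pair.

states=3 start=0 accept={0,2} delta: 0a->1 0b->0 0c->0 1a->2 1b->0 1c->0 2a->0 2b->2 2c->2

Grow the machine one transition at a time. Run the examples from 0; the earliest place one falls off (shortest prefix, ties alphabetical) gets sent to the lowest-numbered state that keeps every Accept/Reject pair distinguishable — a pair clashes when both reach the same state with identical unread suffix — and to a fresh state only if none does.
a: 0a undefined. 0a->0: no, aaa/a meet in 0. Open state 1: 0a->1.
b: 0b undefined. 0b->0: ok.
c: 0c undefined. 0c->0: ok.
aa: 1a undefined. 1a->0: no, aacca/ba meet in 1. 1a->1: no, aaa/ba meet in 1. Open state 2: 1a->2.
ab: 1b undefined. 1b->0: ok.
ac: 1c undefined. 1c->0: ok.
aaa: 2a undefined. 2a->0: ok.
aab: 2b undefined. 2b->0: no, aaba/ba meet in 1. 2b->1: no, acaab/ba meet in 1. 2b->2: ok.
aac: 2c undefined. 2c->0: no, aacca/ba meet in 1. 2c->1: no, aacca/ba meet in 1. 2c->2: ok.
All examples now run through 3 states with every (state, symbol) defined. Accept strings end in {0,2}, Reject strings end in {1}; accept={0,2}.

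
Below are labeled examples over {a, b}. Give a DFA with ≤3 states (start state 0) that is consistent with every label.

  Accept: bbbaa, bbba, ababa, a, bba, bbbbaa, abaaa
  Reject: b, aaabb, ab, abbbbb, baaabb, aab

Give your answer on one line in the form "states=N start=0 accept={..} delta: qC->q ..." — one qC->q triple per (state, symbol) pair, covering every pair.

Fold the examples into a partial DFA from state 0: repeatedly fix the first undefined (state, symbol) met by the shortest-then-alphabetical prefix, trying targets in increasing order and rejecting any under which an Accept and a Reject string meet in one state with the same remainder; add a state when all current targets are rejected. Accepting states are where Accept strings end.
a: 0a undefined. 0a->0: ok.
b: 0b undefined. 0b->0: no, bbbaa/b meet in 0. Open state 1: 0b->1.
ba: 1a undefined. 1a->0: ok.
bb: 1b undefined. 1b->0: no, bbbaa/aaabb meet in 0. 1b->1: ok.
All examples now run through 2 states with every (state, symbol) defined. Accept strings end in {0}, Reject strings end in {1}; accept={0}.

states=2 start=0 accept={0} delta: 0a->0 0b->1 1a->0 1b->1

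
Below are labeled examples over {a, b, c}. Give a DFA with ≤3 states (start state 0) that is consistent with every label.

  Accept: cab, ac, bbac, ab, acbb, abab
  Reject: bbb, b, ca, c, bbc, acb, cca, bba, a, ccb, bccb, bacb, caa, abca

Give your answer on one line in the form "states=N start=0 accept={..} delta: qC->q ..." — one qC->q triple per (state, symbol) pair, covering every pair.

states=3 start=0 accept={2} delta: 0a->1 0b->0 0c->0 1a->0 1b->2 1c->2 2a->1 2b->1 2c->0

Fold the examples into a partial DFA from state 0: repeatedly fix the first undefined (state, symbol) met by the shortest-then-alphabetical prefix, trying targets in increasing order and rejecting any under which an Accept and a Reject string meet in one state with the same remainder; add a state when all current targets are rejected. Accepting states are where Accept strings end.
a: 0a undefined. 0a->0: no, ac/c meet in 0 with "c" left. Open state 1: 0a->1.
b: 0b undefined. 0b->0: ok.
c: 0c undefined. 0c->0: ok.
ab: 1b undefined. 1b->0: no, cab/bbb meet in 0. 1b->1: no, cab/ca meet in 1. Open state 2: 1b->2.
ac: 1c undefined. 1c->0: no, ac/bbb meet in 0. 1c->1: no, cab/acb meet in 2. 1c->2: ok.
aba: 2a undefined. 2a->0: no, abab/bbb meet in 0. 2a->1: ok.
abc: 2c undefined. 2c->0: ok.
acb: 2b undefined. 2b->0: no, acbb/bbb meet in 0. 2b->1: ok.
caa: 1a undefined. 1a->0: ok.
All examples now run through 3 states with every (state, symbol) defined. Accept strings end in {2}, Reject strings end in {0,1}; accept={2}.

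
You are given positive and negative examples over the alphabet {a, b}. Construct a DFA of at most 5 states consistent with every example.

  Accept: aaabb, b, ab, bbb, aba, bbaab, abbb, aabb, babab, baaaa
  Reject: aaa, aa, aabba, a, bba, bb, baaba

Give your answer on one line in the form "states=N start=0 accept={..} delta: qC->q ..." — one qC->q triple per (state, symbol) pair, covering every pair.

states=5 start=0 accept={2,3,4} delta: 0a->1 0b->2 1a->1 1b->3 2a->2 2b->0 3a->2 3b->4 4a->0 4b->2

Fold the examples into a partial DFA from state 0: repeatedly fix the first undefined (state, symbol) met by the shortest-then-alphabetical prefix, trying targets in increasing order and rejecting any under which an Accept and a Reject string meet in one state with the same remainder; add a state when all current targets are rejected. Accepting states are where Accept strings end.
a: 0a undefined. 0a->0: no, aaabb/bb meet in 0 with "bb" left. Open state 1: 0a->1.
b: 0b undefined. 0b->0: no, b/bb meet in 0. 0b->1: no, b/a meet in 1. Open state 2: 0b->2.
aa: 1a undefined. 1a->0: no, aabb/bb meet in 2 with "b" left. 1a->1: ok.
ab: 1b undefined. 1b->0: no, aba/aaa meet in 1. 1b->1: no, aaabb/aaa meet in 1. 1b->2: no, aaabb/bb meet in 2 with "b" left. Open state 3: 1b->3.
ba: 2a undefined. 2a->0: no, aba/baaba meet in 3 with "a" left. 2a->1: no, aba/baaba meet in 3 with "a" left. 2a->2: ok.
bb: 2b undefined. 2b->0: ok.
aba: 3a undefined. 3a->0: no, aba/bb meet in 0. 3a->1: no, aba/aaa meet in 1. 3a->2: ok.
abb: 3b undefined. 3b->0: no, aaabb/bb meet in 0. 3b->1: no, aaabb/aaa meet in 1. 3b->2: no, aaabb/aabba meet in 2. 3b->3: no, b/aabba meet in 2. Open state 4: 3b->4.
abbb: 4b undefined. 4b->0: no, abbb/bb meet in 0. 4b->1: no, abbb/aaa meet in 1. 4b->2: ok.
aabba: 4a undefined. 4a->0: ok.
All examples now run through 5 states with every (state, symbol) defined. Accept strings end in {2,3,4}, Reject strings end in {0,1}; accept={2,3,4}.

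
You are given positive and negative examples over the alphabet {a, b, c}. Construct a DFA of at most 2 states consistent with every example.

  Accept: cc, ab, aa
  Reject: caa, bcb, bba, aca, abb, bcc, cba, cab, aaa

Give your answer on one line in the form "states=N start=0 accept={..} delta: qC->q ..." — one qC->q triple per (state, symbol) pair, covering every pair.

states=2 start=0 accept={0} delta: 0a->1 0b->1 0c->1 1a->0 1b->0 1c->0

Fold the examples into a partial DFA from state 0: repeatedly fix the first undefined (state, symbol) met by the shortest-then-alphabetical prefix, trying targets in increasing order and rejecting any under which an Accept and a Reject string meet in one state with the same remainder; add a state when all current targets are rejected. Accepting states are where Accept strings end.
a: 0a undefined. 0a->0: no, aa/aaa meet in 0. Open state 1: 0a->1.
b: 0b undefined. 0b->0: no, cc/bcc meet in 0 with "cc" left. 0b->1: ok.
c: 0c undefined. 0c->0: no, ab/cab meet in 1 with "b" left. 0c->1: ok.
aa: 1a undefined. 1a->0: ok.
ab: 1b undefined. 1b->0: ok.
ac: 1c undefined. 1c->0: ok.
All examples now run through 2 states with every (state, symbol) defined. Accept strings end in {0}, Reject strings end in {1}; accept={0}.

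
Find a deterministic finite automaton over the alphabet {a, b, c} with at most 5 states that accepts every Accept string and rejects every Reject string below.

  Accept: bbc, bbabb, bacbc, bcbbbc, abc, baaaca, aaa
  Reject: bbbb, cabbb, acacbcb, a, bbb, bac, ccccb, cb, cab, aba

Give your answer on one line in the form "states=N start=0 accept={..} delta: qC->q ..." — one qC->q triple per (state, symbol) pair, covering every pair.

Grow the machine one transition at a time. Run the examples from 0; the earliest place one falls off (shortest prefix, ties alphabetical) gets sent to the lowest-numbered state that keeps every Accept/Reject pair distinguishable — a pair clashes when both reach the same state with identical unread suffix — and to a fresh state only if none does.
a: 0a undefined. 0a->0: no, aaa/a meet in 0. Open state 1: 0a->1.
b: 0b undefined. 0b->0: ok.
c: 0c undefined. 0c->0: no, bbc/bbbb meet in 0. 0c->1: no, bbc/a meet in 1. Open state 2: 0c->2.
aa: 1a undefined. 1a->0: no, aaa/a meet in 1. 1a->1: no, aaa/a meet in 1. 1a->2: ok.
ab: 1b undefined. 1b->0: no, bbabb/bbbb meet in 0. 1b->1: no, bbc/aba meet in 2. 1b->2: no, bbabb/cb meet in 2 with "b" left. Open state 3: 1b->3.
ac: 1c undefined. 1c->0: ok.
ca: 2a undefined. 2a->0: no, baaaca/bbbb meet in 0. 2a->1: no, baaaca/a meet in 1. 2a->2: ok.
cb: 2b undefined. 2b->0: ok.
cc: 2c undefined. 2c->0: no, baaaca/a meet in 1. 2c->1: ok.
aba: 3a undefined. 3a->0: ok.
abc: 3c undefined. 3c->0: no, abc/bbbb meet in 0. 3c->1: no, abc/a meet in 1. 3c->2: ok.
bbabb: 3b undefined. 3b->0: no, bbabb/bbbb meet in 0. 3b->1: no, bbabb/a meet in 1. 3b->2: ok.
All examples now run through 4 states with every (state, symbol) defined. Accept strings end in {2}, Reject strings end in {0,1}; accept={2}.

states=4 start=0 accept={2} delta: 0a->1 0b->0 0c->2 1a->2 1b->3 1c->0 2a->2 2b->0 2c->1 3a->0 3b->2 3c->2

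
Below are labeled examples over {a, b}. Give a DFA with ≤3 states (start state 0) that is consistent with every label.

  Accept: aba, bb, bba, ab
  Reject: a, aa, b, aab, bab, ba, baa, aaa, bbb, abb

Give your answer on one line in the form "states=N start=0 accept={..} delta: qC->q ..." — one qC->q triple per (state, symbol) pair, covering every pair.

Grow the machine one transition at a time. Run the examples from 0; the earliest place one falls off (shortest prefix, ties alphabetical) gets sent to the lowest-numbered state that keeps every Accept/Reject pair distinguishable — a pair clashes when both reach the same state with identical unread suffix — and to a fresh state only if none does.
a: 0a undefined. 0a->0: no, aba/ba meet in 0 with "ba" left. Open state 1: 0a->1.
b: 0b undefined. 0b->0: no, bb/b meet in 0. 0b->1: ok.
aa: 1a undefined. 1a->0: ok.
ab: 1b undefined. 1b->0: no, aba/a meet in 1. 1b->1: no, aba/aa meet in 0. Open state 2: 1b->2.
aba: 2a undefined. 2a->0: no, aba/aa meet in 0. 2a->1: no, aba/a meet in 1. 2a->2: ok.
abb: 2b undefined. 2b->0: ok.
All examples now run through 3 states with every (state, symbol) defined. Accept strings end in {2}, Reject strings end in {0,1}; accept={2}.

states=3 start=0 accept={2} delta: 0a->1 0b->1 1a->0 1b->2 2a->2 2b->0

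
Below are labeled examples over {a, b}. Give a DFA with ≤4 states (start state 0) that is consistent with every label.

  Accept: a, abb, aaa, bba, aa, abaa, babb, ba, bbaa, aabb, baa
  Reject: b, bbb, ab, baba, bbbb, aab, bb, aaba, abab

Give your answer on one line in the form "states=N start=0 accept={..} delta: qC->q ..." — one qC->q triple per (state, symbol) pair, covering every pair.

Grow the machine one transition at a time. Run the examples from 0; the earliest place one falls off (shortest prefix, ties alphabetical) gets sent to the lowest-numbered state that keeps every Accept/Reject pair distinguishable — a pair clashes when both reach the same state with identical unread suffix — and to a fresh state only if none does.
a: 0a undefined. 0a->0: no, abb/bb meet in 0 with "bb" left. Open state 1: 0a->1.
b: 0b undefined. 0b->0: ok.
aa: 1a undefined. 1a->0: no, a/aaba meet in 1. 1a->1: ok.
ab: 1b undefined. 1b->0: no, a/baba meet in 1. 1b->1: no, a/ab meet in 1. Open state 2: 1b->2.
aba: 2a undefined. 2a->0: ok.
abb: 2b undefined. 2b->0: no, abb/b meet in 0. 2b->1: ok.
All examples now run through 3 states with every (state, symbol) defined. Accept strings end in {1}, Reject strings end in {0,2}; accept={1}.

states=3 start=0 accept={1} delta: 0a->1 0b->0 1a->1 1b->2 2a->0 2b->1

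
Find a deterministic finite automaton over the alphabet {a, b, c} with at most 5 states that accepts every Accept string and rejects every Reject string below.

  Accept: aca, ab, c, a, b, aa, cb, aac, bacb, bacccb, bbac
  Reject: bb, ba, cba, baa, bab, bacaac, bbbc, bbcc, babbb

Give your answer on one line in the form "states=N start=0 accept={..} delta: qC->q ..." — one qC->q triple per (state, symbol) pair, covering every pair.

Fold the examples into a partial DFA from state 0: repeatedly fix the first undefined (state, symbol) met by the shortest-then-alphabetical prefix, trying targets in increasing order and rejecting any under which an Accept and a Reject string meet in one state with the same remainder; add a state when all current targets are rejected. Accepting states are where Accept strings end.
a: 0a undefined. 0a->0: ok.
b: 0b undefined. 0b->0: no, ab/bb meet in 0. Open state 1: 0b->1.
c: 0c undefined. 0c->0: ok.
ba: 1a undefined. 1a->0: no, aca/ba meet in 0. 1a->1: no, ab/ba meet in 1. Open state 2: 1a->2.
bb: 1b undefined. 1b->0: no, aca/bb meet in 0. 1b->1: no, ab/bb meet in 1. 1b->2: ok.
baa: 2a undefined. 2a->0: no, aca/baa meet in 0. 2a->1: no, ab/baa meet in 1. 2a->2: ok.
bab: 2b undefined. 2b->0: no, aca/bab meet in 0. 2b->1: no, ab/bab meet in 1. 2b->2: no, bbac/bbbc meet in 2 with "c" left. Open state 3: 2b->3.
bac: 2c undefined. 2c->0: no, aca/bacaac meet in 0. 2c->1: no, ab/bacaac meet in 1. 2c->2: no, bacb/bab meet in 3. 2c->3: no, bbac/bab meet in 3. Open state 4: 2c->4.
babb: 3b undefined. 3b->0: no, ab/babbb meet in 1. 3b->1: ok.
baca: 4a undefined. 4a->0: no, aca/bacaac meet in 0. 4a->1: no, bbac/bacaac meet in 4. 4a->2: no, bbac/bacaac meet in 4. 4a->3: ok.
bacb: 4b undefined. 4b->0: ok.
bacc: 4c undefined. 4c->0: no, aca/bbcc meet in 0. 4c->1: no, ab/bbcc meet in 1. 4c->2: ok.
bbbc: 3c undefined. 3c->0: no, aca/bbbc meet in 0. 3c->1: no, ab/bbbc meet in 1. 3c->2: ok.
bacaa: 3a undefined. 3a->0: no, aca/bacaac meet in 0. 3a->1: ok.
bacaac: 1c undefined. 1c->0: no, aca/bacaac meet in 0. 1c->1: no, ab/bacaac meet in 1. 1c->2: ok.
All examples now run through 5 states with every (state, symbol) defined. Accept strings end in {0,1,4}, Reject strings end in {2,3}; accept={0,1,4}.

states=5 start=0 accept={0,1,4} delta: 0a->0 0b->1 0c->0 1a->2 1b->2 1c->2 2a->2 2b->3 2c->4 3a->1 3b->1 3c->2 4a->3 4b->0 4c->2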